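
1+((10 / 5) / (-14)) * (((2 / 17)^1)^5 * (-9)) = 9939287 / 9938999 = 1.00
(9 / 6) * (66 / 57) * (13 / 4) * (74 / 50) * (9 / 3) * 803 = 38238057 / 1900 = 20125.29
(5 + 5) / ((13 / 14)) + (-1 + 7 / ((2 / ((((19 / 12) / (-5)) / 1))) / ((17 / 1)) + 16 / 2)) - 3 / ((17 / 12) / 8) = -486537 / 77792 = -6.25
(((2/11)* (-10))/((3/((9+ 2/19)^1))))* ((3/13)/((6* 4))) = -865/16302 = -0.05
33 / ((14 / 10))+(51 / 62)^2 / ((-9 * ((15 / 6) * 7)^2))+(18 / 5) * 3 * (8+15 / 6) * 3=428240531 / 1177225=363.77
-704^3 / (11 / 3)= -95158272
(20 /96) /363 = 5 /8712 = 0.00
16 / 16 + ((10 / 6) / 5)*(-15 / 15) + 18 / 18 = 5 / 3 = 1.67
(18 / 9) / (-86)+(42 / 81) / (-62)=-1138 / 35991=-0.03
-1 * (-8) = 8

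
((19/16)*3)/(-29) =-57/464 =-0.12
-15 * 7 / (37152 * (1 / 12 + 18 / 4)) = -7 / 11352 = -0.00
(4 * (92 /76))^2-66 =-15362 /361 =-42.55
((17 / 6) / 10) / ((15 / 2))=17 / 450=0.04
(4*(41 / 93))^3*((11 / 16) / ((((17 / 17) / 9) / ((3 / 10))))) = 1516262 / 148955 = 10.18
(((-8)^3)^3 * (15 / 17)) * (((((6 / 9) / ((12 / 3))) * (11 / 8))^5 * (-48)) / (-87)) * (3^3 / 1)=-1649162240 / 1479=-1115052.22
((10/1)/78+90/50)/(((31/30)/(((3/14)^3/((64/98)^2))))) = 8883/206336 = 0.04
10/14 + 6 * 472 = 19829/7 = 2832.71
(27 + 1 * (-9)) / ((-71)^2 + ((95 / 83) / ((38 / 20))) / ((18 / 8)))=13446 / 3765827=0.00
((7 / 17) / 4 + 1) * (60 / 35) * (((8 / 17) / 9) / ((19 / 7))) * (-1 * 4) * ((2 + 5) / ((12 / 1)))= -0.08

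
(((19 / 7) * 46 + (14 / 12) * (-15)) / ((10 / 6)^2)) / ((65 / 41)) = 554607 / 22750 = 24.38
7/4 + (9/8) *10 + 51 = 64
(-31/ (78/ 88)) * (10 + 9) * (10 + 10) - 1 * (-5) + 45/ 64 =-33158245/ 2496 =-13284.55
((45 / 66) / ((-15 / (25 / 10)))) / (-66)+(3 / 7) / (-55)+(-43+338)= 29983183 / 101640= 294.99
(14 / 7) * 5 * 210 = 2100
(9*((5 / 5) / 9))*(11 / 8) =11 / 8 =1.38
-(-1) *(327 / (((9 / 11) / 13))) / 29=15587 / 87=179.16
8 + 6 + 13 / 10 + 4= 19.30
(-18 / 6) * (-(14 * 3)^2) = 5292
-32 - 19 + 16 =-35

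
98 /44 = 49 /22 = 2.23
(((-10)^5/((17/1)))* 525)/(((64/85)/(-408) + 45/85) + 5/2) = -26775000000/26249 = -1020038.86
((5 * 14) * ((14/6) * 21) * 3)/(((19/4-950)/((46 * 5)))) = -9466800/3781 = -2503.78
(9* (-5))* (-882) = 39690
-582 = -582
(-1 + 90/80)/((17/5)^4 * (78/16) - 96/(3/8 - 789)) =1314375/6851421857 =0.00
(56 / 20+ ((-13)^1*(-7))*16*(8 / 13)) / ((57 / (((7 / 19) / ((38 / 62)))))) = 325066 / 34295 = 9.48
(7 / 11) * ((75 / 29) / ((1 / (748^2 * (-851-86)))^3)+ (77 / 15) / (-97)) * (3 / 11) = -10005941775991765246735809025421 / 154715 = -64673378638087872841908080.00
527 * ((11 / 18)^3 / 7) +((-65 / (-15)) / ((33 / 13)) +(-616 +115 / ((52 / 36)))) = -3021052189 / 5837832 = -517.50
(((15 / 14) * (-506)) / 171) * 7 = -1265 / 57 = -22.19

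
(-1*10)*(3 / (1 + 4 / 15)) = -450 / 19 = -23.68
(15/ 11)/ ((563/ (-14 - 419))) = -6495/ 6193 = -1.05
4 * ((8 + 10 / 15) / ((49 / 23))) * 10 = 23920 / 147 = 162.72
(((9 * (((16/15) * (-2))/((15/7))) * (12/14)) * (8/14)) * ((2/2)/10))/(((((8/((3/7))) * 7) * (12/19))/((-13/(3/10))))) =1976/8575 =0.23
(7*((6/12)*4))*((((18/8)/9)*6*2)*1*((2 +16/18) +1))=490/3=163.33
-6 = -6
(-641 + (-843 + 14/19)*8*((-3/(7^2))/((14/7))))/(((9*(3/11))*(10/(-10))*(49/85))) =378427225/1231713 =307.24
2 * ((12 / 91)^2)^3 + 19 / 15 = 10789605368299 / 8518038780615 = 1.27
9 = 9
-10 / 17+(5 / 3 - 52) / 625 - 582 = -18572567 / 31875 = -582.67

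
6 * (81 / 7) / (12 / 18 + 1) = 41.66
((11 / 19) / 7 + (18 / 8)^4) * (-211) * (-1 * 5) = 923577595 / 34048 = 27125.75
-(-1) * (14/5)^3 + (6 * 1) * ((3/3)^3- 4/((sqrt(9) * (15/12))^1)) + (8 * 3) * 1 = 5694/125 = 45.55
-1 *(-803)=803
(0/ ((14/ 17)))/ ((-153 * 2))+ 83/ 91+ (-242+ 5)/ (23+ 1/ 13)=-85157/ 9100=-9.36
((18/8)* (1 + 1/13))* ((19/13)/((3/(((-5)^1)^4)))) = 249375/338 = 737.80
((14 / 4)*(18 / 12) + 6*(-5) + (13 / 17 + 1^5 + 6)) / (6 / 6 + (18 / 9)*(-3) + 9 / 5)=5.31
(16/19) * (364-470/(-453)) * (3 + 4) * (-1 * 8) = -148164352/8607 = -17214.40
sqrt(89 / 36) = sqrt(89) / 6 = 1.57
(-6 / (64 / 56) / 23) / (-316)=21 / 29072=0.00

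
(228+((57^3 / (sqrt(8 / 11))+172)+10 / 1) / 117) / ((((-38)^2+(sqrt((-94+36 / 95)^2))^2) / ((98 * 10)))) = 2211125 / 100341+45498319125 * sqrt(22) / 1197759368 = 200.21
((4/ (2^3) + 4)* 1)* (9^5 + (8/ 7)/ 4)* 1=3720105/ 14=265721.79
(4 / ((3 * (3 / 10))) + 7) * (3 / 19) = 103 / 57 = 1.81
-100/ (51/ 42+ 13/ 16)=-11200/ 227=-49.34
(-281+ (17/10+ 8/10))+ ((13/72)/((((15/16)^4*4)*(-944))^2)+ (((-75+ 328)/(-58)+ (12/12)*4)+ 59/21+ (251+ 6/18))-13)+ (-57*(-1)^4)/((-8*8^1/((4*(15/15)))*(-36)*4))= -157492534671785400827/4172656250700000000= -37.74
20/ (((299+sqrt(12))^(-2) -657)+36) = -6202542703660/ 192588947478301+1495 * sqrt(3)/ 192588947478301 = -0.03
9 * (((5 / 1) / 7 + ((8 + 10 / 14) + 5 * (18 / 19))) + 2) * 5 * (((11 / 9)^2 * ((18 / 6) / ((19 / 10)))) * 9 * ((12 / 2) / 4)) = 58533750 / 2527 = 23163.34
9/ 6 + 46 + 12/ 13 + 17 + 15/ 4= 3597/ 52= 69.17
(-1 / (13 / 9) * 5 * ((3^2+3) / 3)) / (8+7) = -12 / 13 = -0.92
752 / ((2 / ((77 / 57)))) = 28952 / 57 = 507.93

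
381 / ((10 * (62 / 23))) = 8763 / 620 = 14.13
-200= -200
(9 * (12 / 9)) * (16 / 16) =12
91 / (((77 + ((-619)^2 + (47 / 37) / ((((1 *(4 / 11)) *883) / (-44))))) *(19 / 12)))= 35676732 / 237894497209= 0.00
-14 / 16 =-7 / 8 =-0.88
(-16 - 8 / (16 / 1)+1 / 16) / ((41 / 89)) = -23407 / 656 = -35.68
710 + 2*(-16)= 678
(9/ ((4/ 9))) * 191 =15471/ 4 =3867.75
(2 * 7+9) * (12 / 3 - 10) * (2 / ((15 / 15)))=-276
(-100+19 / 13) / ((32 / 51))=-65331 / 416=-157.05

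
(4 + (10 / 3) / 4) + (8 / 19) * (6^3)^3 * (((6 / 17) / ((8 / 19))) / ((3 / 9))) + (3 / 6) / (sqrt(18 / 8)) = 1088391695 / 102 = 10670506.81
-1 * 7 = -7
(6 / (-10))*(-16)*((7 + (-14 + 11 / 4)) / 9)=-68 / 15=-4.53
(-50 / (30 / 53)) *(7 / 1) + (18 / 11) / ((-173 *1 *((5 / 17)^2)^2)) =-2210800759 / 3568125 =-619.60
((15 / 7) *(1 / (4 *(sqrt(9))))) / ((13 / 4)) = 0.05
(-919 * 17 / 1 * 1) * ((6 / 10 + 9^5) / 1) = -4612659504 / 5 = -922531900.80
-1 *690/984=-115/164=-0.70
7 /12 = 0.58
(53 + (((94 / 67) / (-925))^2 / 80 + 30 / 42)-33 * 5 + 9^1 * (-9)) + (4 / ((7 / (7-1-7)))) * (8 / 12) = -44400811218373 / 230454037500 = -192.67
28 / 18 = 14 / 9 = 1.56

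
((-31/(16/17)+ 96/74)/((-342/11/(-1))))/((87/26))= -0.30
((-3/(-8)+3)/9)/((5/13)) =39/40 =0.98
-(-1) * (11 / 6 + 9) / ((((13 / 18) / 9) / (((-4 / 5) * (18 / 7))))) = -1944 / 7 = -277.71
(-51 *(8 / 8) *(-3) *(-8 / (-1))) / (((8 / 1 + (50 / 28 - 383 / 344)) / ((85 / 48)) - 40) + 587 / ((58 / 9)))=1816330320 / 83075639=21.86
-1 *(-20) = 20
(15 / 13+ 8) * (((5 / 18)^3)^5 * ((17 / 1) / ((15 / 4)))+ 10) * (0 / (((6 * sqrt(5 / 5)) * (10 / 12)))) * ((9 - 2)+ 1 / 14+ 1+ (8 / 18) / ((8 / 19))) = 0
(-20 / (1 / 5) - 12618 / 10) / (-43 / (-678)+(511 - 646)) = 419682 / 41585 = 10.09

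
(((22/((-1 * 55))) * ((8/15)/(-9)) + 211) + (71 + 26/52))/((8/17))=600.36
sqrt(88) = 2 * sqrt(22) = 9.38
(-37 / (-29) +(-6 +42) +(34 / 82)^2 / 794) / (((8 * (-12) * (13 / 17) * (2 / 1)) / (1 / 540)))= -4905636331 / 10434089323008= -0.00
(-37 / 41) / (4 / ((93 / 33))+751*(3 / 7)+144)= -8029 / 4157359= -0.00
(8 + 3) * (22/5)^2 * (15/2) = 7986/5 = 1597.20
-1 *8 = -8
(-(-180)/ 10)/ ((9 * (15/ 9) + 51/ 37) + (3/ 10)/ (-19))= 14060/ 12781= 1.10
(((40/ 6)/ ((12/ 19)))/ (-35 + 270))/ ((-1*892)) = -19/ 377316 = -0.00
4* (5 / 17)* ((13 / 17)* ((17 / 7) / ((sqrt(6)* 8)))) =0.11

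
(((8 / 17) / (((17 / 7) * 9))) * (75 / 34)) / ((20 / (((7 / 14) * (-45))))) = -525 / 9826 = -0.05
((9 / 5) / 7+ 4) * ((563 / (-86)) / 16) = -83887 / 48160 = -1.74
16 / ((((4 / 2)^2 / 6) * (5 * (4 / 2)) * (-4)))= -3 / 5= -0.60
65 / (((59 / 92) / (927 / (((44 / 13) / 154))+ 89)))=4284061.86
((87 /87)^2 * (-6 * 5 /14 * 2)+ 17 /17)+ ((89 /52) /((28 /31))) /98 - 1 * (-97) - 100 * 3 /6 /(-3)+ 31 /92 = 1090260443 /9845472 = 110.74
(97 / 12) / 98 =97 / 1176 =0.08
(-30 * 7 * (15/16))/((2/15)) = -23625/16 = -1476.56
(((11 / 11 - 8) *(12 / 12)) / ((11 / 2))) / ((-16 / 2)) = 7 / 44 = 0.16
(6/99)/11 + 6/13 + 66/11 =30518/4719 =6.47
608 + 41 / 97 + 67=65516 / 97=675.42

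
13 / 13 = 1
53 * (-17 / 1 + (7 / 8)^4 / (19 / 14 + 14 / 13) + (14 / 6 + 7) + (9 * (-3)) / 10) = -7303515911 / 13608960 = -536.67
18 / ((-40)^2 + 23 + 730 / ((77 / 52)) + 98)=1386 / 170477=0.01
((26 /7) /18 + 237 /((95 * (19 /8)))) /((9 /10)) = 285826 /204687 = 1.40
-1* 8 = -8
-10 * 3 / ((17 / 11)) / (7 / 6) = -16.64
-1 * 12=-12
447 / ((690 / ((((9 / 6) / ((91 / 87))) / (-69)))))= -12963 / 962780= -0.01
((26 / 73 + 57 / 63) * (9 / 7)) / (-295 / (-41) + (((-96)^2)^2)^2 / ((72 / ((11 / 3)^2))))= 237759 / 197552725458162817519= 0.00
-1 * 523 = -523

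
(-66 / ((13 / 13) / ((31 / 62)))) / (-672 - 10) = 3 / 62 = 0.05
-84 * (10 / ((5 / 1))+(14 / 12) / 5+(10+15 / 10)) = -5768 / 5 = -1153.60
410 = 410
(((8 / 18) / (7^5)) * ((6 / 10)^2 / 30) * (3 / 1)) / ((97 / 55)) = 22 / 40756975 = 0.00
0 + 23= 23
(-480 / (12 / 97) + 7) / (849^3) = -1291 / 203986683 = -0.00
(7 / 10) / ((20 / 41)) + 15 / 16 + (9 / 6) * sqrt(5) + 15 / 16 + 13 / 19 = 3 * sqrt(5) / 2 + 7589 / 1900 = 7.35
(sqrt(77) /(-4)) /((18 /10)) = -1.22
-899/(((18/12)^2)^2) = -177.58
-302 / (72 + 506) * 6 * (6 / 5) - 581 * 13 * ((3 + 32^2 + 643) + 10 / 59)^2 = -105977201662508716 / 5030045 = -21068837686.84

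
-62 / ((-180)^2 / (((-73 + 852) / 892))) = -0.00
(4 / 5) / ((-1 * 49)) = -0.02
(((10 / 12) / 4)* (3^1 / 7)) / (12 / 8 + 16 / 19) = 95 / 2492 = 0.04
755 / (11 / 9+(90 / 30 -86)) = -6795 / 736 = -9.23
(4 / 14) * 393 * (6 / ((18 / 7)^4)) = 44933 / 2916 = 15.41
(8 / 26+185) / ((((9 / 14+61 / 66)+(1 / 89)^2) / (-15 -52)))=-295327300653 / 37279229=-7922.03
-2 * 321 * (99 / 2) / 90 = -3531 / 10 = -353.10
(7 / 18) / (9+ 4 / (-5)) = 35 / 738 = 0.05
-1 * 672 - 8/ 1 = -680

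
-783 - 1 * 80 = -863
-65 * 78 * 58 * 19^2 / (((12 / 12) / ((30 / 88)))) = -398083725 / 11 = -36189429.55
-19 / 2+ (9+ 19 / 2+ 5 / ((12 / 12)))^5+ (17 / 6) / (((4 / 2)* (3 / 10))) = 2064103687 / 288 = 7167026.69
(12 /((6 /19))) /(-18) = -19 /9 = -2.11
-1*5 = -5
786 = 786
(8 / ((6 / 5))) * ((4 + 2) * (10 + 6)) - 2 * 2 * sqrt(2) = 634.34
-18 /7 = -2.57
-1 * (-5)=5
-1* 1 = -1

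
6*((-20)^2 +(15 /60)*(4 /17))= 2400.35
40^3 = 64000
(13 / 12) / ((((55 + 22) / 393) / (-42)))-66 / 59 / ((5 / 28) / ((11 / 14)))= -237.15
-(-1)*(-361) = -361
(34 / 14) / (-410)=-17 / 2870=-0.01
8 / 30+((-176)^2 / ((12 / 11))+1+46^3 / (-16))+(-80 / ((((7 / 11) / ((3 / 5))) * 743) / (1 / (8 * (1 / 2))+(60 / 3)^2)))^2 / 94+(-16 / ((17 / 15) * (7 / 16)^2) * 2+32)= 14403828544620787 / 648398111970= 22214.48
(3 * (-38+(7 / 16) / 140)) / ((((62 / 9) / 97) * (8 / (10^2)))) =-159222105 / 7936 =-20063.27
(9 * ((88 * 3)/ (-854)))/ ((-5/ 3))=3564/ 2135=1.67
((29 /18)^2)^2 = 707281 /104976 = 6.74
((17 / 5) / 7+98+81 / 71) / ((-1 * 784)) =-61893 / 487060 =-0.13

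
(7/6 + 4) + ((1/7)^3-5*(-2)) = 15.17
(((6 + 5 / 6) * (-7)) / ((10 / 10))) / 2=-287 / 12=-23.92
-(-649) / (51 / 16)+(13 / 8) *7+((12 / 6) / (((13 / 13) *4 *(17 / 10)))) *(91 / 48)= 58627 / 272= 215.54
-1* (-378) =378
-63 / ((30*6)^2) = -7 / 3600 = -0.00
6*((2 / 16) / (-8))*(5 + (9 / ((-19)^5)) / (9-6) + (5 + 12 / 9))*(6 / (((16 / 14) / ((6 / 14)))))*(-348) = 65918700531 / 79235168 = 831.94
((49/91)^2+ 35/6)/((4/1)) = 6209/4056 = 1.53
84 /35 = 12 /5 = 2.40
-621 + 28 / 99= -61451 / 99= -620.72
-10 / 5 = -2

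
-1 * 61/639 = -61/639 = -0.10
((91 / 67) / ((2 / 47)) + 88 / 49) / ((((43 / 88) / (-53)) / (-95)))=49041202100 / 141169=347393.56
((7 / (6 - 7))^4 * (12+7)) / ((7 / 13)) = 84721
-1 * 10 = -10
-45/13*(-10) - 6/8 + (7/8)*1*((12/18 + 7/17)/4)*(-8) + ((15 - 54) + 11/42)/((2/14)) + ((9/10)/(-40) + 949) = 188236033/265200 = 709.79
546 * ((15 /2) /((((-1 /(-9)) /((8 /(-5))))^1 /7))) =-412776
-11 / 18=-0.61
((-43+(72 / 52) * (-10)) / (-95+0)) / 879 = 739 / 1085565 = 0.00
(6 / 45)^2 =4 / 225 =0.02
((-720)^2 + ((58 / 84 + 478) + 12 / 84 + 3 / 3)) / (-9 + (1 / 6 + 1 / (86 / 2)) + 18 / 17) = -66941.41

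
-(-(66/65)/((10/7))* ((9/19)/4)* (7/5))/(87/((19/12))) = 1617/754000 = 0.00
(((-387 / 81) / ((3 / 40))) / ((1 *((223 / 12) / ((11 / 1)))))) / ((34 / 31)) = -1173040 / 34119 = -34.38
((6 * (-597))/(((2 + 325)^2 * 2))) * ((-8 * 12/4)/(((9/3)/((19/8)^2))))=71839/95048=0.76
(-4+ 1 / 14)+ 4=1 / 14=0.07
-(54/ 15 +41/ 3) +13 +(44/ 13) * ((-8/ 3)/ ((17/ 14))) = -12928/ 1105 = -11.70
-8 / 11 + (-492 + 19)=-5211 / 11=-473.73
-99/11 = -9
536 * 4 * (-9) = -19296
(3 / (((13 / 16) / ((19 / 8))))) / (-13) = -114 / 169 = -0.67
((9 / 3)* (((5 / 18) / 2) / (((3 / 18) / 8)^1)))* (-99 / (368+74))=-990 / 221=-4.48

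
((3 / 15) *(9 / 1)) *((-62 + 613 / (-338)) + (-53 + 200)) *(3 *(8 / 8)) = 759159 / 1690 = 449.21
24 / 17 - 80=-1336 / 17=-78.59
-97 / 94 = -1.03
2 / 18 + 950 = 8551 / 9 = 950.11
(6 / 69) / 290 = 1 / 3335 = 0.00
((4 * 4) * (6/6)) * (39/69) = 208/23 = 9.04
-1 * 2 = -2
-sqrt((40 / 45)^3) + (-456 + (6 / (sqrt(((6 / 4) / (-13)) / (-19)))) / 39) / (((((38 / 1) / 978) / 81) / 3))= -2851848 - 16*sqrt(2) / 27 + 79218*sqrt(1482) / 247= -2839502.13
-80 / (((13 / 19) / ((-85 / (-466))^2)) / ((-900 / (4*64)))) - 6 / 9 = 440718901 / 33876336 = 13.01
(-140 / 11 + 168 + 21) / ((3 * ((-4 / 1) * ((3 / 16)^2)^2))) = -11884.99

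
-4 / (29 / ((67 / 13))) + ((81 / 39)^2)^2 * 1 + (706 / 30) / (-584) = 129557039723 / 7255636440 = 17.86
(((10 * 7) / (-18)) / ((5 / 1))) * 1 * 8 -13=-173 / 9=-19.22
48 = 48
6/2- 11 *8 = -85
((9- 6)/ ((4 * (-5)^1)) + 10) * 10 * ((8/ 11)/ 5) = 788/ 55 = 14.33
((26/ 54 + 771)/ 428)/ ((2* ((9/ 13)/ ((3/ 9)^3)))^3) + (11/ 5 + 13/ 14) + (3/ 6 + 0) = 84235313261761/ 23214235700880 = 3.63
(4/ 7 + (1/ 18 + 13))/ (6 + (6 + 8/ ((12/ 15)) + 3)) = 1717/ 3150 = 0.55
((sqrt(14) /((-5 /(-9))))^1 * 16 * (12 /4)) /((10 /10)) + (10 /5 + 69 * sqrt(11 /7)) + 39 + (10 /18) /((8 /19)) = 3047 /72 + 69 * sqrt(77) /7 + 432 * sqrt(14) /5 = 452.09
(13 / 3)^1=13 / 3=4.33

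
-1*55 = -55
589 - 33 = 556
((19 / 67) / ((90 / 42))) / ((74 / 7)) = 0.01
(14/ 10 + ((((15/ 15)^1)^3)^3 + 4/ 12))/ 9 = 41/ 135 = 0.30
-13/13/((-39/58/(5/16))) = 145/312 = 0.46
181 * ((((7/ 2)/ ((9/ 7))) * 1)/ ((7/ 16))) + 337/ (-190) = 1922807/ 1710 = 1124.45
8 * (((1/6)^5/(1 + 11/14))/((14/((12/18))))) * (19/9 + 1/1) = 14/164025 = 0.00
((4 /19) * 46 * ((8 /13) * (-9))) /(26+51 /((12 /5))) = -5888 /5187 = -1.14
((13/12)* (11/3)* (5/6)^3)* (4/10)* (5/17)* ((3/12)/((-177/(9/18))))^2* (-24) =-17875/5521924224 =-0.00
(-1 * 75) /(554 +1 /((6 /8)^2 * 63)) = -42525 /314134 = -0.14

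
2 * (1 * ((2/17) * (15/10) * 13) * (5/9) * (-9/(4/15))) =-86.03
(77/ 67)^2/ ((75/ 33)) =65219/ 112225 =0.58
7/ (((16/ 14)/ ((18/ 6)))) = 147/ 8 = 18.38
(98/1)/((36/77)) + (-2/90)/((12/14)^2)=339521/1620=209.58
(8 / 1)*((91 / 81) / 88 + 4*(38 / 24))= 45235 / 891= 50.77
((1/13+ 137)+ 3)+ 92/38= 35197/247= 142.50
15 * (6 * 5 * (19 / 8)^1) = 4275 / 4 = 1068.75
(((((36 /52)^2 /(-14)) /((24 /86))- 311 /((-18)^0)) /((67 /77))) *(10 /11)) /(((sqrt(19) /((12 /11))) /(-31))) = 1369176225 *sqrt(19) /2366507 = 2521.90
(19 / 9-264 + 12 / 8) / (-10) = 4687 / 180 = 26.04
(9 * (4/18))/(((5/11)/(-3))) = -66/5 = -13.20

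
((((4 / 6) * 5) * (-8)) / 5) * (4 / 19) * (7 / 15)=-448 / 855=-0.52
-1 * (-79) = 79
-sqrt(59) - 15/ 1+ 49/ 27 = -356/ 27 - sqrt(59) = -20.87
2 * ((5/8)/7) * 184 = 230/7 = 32.86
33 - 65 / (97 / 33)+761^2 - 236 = 56152901 / 97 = 578895.89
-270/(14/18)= -2430/7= -347.14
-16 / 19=-0.84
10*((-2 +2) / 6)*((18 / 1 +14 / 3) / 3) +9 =9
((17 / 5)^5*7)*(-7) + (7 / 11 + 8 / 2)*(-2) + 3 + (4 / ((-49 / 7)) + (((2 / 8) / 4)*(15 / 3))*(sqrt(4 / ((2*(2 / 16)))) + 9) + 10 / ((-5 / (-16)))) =-85601436751 / 3850000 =-22234.14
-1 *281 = -281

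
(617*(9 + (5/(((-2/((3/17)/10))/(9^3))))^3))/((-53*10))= 1290458377071/33329792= 38717.86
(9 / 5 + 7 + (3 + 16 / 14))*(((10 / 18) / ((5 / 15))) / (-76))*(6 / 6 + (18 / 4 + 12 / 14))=-1.80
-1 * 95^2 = -9025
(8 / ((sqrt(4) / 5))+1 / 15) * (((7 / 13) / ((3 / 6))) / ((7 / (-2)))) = -1204 / 195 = -6.17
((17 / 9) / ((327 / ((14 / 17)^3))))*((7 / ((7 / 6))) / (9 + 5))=0.00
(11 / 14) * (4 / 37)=22 / 259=0.08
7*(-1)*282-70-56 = -2100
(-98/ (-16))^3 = 117649/ 512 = 229.78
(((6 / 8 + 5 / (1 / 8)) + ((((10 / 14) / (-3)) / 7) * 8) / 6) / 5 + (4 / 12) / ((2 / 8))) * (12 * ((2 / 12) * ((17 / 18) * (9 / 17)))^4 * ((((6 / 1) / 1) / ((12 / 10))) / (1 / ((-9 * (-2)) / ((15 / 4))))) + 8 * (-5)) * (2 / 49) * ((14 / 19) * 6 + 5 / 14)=-305774481667 / 4138555680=-73.88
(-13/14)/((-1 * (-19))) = -0.05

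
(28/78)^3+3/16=221861/949104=0.23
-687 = -687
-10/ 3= -3.33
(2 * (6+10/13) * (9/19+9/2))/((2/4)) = 33264/247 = 134.67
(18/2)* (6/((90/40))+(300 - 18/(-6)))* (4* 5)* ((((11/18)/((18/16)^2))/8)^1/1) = 806960/243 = 3320.82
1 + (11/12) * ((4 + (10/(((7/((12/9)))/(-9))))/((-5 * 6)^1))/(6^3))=578/567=1.02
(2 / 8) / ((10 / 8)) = 1 / 5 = 0.20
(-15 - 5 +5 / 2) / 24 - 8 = -419 / 48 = -8.73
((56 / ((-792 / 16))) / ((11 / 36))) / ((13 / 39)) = -1344 / 121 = -11.11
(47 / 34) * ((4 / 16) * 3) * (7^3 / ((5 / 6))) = 145089 / 340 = 426.73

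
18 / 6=3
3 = 3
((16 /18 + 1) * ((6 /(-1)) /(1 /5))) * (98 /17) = -980 /3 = -326.67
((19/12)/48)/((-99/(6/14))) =-19/133056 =-0.00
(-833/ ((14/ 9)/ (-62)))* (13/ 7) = 61659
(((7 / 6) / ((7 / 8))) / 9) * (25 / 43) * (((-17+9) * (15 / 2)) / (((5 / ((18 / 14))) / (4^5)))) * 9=-3686400 / 301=-12247.18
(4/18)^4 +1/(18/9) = 0.50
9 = 9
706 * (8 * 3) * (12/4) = 50832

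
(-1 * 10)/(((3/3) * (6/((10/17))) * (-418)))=25/10659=0.00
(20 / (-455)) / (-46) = 2 / 2093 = 0.00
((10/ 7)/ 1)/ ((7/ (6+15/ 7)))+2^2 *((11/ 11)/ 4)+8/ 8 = 1256/ 343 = 3.66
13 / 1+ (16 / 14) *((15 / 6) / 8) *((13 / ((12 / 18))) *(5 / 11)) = 4979 / 308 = 16.17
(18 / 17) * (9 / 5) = 1.91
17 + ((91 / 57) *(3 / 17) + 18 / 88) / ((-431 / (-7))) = 104179701 / 6125372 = 17.01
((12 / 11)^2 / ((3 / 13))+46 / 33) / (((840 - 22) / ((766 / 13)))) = 0.47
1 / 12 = 0.08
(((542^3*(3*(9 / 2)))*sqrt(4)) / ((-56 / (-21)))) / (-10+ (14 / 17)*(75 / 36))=-164434545882 / 845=-194597095.72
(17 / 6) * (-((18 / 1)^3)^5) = -19115481746686132224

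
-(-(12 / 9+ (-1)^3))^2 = -1 / 9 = -0.11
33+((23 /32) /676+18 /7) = 5386529 /151424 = 35.57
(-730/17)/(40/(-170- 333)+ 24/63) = -3855495/27064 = -142.46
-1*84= -84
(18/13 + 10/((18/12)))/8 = 157/156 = 1.01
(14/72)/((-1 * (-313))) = 7/11268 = 0.00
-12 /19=-0.63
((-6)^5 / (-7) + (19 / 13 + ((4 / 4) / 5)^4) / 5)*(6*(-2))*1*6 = -22750791552 / 284375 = -80002.78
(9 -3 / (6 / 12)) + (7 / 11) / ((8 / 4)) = 73 / 22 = 3.32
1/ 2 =0.50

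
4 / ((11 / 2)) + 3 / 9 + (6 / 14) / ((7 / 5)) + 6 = 11912 / 1617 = 7.37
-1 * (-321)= 321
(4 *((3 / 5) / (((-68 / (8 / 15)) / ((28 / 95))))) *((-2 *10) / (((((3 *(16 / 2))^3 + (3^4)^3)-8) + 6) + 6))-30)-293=-1422184236629 / 4403047175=-323.00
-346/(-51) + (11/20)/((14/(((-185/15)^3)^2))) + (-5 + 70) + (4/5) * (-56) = 479884475131/3470040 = 138293.64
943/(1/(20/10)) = 1886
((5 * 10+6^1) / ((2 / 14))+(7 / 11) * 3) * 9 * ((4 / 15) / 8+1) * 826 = 166426197 / 55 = 3025930.85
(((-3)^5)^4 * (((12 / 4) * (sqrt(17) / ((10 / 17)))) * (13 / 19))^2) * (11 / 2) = 3969689697394.91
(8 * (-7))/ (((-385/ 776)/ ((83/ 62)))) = 257632/ 1705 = 151.10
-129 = -129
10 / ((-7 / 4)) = -40 / 7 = -5.71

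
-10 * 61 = -610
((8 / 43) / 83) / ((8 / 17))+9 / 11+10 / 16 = 454759 / 314072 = 1.45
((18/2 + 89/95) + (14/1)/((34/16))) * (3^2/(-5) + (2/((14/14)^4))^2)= 293568/8075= 36.36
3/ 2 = 1.50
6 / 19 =0.32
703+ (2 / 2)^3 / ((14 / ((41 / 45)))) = 442931 / 630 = 703.07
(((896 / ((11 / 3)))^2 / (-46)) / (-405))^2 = 161128382464 / 15683805225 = 10.27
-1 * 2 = -2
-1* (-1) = 1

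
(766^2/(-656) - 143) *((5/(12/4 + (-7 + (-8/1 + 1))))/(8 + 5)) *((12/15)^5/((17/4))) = 174224384/62294375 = 2.80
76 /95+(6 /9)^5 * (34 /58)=30908 /35235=0.88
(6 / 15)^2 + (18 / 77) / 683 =210814 / 1314775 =0.16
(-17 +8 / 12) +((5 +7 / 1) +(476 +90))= 1685 / 3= 561.67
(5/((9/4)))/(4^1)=5/9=0.56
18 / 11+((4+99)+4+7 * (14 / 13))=16613 / 143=116.17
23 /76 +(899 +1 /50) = 1708713 /1900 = 899.32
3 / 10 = 0.30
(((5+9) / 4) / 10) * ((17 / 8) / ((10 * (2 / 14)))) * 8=833 / 200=4.16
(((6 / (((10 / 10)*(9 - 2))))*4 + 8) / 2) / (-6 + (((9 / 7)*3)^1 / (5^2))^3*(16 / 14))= -107187500 / 112468143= -0.95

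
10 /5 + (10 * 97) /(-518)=33 /259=0.13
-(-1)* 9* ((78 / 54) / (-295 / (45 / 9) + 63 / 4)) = -52 / 173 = -0.30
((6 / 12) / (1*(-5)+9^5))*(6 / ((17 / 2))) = 3 / 501874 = 0.00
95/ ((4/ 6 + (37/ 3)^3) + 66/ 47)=120555/ 2383319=0.05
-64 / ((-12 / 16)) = 85.33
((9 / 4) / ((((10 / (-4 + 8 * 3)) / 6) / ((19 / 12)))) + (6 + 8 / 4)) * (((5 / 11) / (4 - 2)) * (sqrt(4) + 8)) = 5075 / 44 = 115.34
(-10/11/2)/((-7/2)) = 10/77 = 0.13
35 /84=5 /12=0.42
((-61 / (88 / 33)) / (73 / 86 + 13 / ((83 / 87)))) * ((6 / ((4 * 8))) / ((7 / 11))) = -21553191 / 46289600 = -0.47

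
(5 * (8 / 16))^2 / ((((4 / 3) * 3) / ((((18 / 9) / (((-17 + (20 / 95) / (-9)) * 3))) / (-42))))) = 475 / 326032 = 0.00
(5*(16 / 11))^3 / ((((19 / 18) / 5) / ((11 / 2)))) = 23040000 / 2299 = 10021.75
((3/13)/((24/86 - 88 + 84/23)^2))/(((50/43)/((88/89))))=1387953699/49989086997200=0.00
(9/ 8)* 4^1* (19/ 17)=171/ 34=5.03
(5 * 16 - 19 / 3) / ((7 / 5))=52.62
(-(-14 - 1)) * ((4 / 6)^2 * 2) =40 / 3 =13.33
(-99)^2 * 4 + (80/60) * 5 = 117632/3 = 39210.67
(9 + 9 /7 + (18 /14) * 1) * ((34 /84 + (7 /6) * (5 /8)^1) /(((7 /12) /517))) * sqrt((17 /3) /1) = 5318379 * sqrt(51) /1372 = 27682.82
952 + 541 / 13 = 12917 / 13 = 993.62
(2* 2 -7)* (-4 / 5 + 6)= -15.60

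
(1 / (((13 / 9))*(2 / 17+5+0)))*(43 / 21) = 731 / 2639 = 0.28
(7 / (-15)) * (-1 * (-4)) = -28 / 15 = -1.87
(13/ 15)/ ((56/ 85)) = 221/ 168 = 1.32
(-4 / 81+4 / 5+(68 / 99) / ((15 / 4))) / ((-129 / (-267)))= 74048 / 38313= 1.93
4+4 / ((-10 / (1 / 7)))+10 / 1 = 488 / 35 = 13.94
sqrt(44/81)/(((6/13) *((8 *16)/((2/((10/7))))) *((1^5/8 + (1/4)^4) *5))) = 182 *sqrt(11)/22275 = 0.03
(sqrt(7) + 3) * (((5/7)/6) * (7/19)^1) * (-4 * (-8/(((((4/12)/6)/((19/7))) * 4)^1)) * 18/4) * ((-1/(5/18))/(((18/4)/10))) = -3484.24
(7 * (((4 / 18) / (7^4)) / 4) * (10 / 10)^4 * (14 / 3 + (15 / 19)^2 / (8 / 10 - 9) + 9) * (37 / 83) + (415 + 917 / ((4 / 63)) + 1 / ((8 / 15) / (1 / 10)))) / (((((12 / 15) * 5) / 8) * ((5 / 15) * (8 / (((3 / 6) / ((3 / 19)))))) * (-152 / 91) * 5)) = -35160004825266581 / 8321449006080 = -4225.23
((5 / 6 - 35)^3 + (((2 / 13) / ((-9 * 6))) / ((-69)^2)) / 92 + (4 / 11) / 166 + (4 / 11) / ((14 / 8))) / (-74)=7125326981206309 / 13219985325456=538.98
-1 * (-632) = 632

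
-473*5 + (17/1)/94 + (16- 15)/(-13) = -2889903/1222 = -2364.90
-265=-265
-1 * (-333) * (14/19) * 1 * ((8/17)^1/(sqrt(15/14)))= 12432 * sqrt(210)/1615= 111.55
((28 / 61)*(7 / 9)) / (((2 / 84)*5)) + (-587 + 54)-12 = -495931 / 915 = -542.00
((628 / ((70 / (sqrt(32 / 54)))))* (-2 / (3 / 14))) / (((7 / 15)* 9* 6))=-2.56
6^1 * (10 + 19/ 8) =297/ 4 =74.25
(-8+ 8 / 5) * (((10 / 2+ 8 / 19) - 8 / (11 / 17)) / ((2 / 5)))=23216 / 209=111.08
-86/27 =-3.19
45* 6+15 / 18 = 1625 / 6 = 270.83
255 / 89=2.87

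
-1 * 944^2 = -891136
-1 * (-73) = 73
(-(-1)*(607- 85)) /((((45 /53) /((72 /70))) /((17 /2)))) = 940644 /175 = 5375.11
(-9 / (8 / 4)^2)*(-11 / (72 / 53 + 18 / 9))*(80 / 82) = 26235 / 3649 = 7.19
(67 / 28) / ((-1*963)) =-67 / 26964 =-0.00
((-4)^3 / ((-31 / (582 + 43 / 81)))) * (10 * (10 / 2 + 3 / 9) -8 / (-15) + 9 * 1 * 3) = 97253.84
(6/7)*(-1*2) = -12/7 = -1.71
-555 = -555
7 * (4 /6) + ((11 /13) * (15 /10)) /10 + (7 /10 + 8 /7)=7247 /1092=6.64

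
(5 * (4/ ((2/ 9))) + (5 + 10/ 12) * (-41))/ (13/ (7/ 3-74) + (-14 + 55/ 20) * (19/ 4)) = 1539400/ 553347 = 2.78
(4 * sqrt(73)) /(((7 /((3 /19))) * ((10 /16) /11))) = 1056 * sqrt(73) /665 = 13.57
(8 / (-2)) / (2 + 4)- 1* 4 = -14 / 3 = -4.67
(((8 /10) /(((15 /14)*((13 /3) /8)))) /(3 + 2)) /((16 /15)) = 0.26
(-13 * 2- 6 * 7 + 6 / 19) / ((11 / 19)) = -1286 / 11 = -116.91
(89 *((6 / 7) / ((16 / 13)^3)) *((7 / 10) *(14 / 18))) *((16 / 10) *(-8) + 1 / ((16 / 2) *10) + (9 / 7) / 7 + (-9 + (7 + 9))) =-4295273411 / 34406400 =-124.84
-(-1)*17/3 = 17/3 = 5.67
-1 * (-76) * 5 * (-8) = -3040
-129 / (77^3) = -129 / 456533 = -0.00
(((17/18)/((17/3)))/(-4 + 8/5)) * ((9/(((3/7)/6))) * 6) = -105/2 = -52.50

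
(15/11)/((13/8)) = 120/143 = 0.84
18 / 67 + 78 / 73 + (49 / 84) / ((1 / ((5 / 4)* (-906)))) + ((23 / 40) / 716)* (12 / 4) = -92351544221 / 140078240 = -659.29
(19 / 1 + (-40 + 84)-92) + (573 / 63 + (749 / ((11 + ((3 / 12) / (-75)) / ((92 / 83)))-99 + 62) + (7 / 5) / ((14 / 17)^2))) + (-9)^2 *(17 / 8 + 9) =515126544997 / 602853720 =854.48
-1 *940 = -940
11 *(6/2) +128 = 161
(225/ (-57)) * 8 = -31.58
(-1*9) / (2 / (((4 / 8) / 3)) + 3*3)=-3 / 7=-0.43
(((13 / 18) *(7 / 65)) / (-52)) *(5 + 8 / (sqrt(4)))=-0.01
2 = 2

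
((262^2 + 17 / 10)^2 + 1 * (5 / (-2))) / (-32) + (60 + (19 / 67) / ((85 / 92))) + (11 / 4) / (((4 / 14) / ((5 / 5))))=-536722984262341 / 3644800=-147257184.01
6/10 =3/5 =0.60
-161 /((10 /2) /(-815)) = 26243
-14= -14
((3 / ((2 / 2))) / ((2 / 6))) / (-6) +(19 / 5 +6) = 83 / 10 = 8.30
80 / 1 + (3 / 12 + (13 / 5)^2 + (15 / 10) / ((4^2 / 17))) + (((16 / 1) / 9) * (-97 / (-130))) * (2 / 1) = 8541631 / 93600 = 91.26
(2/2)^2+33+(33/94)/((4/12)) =3295/94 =35.05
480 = 480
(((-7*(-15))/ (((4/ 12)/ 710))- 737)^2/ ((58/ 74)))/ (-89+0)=-1838537606053/ 2581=-712335376.23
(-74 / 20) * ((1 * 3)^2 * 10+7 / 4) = -13579 / 40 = -339.48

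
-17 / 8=-2.12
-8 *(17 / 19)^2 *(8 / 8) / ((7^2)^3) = -2312 / 42471289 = -0.00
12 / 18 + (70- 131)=-181 / 3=-60.33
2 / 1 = 2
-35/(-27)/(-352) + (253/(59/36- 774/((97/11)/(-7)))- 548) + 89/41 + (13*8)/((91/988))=3425188045582297/5867855487648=583.72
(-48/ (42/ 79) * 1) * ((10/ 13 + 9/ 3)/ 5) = -68.06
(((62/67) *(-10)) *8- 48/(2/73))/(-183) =122344/12261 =9.98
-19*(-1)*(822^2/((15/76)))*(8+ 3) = 3577521552/5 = 715504310.40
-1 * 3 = -3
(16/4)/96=1/24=0.04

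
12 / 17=0.71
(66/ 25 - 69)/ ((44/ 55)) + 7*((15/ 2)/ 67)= -110103/ 1340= -82.17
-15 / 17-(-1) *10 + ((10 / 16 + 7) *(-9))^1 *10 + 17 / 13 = -597429 / 884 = -675.82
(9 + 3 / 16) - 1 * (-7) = 259 / 16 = 16.19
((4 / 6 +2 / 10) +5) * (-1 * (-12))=352 / 5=70.40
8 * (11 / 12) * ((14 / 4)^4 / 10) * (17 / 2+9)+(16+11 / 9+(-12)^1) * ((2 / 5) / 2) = 2774659 / 1440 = 1926.85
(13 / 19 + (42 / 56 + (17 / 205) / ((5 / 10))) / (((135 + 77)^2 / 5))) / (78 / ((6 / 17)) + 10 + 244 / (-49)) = 4695908973 / 1551003956800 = 0.00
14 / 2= 7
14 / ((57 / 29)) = 406 / 57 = 7.12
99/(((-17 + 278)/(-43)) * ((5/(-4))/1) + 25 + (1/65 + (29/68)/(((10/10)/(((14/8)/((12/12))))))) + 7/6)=225791280/78720383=2.87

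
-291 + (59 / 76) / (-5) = -291.16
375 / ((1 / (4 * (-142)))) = -213000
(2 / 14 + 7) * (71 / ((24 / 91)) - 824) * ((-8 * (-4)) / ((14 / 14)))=-2663000 / 21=-126809.52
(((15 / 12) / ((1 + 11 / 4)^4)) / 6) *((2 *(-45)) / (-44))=16 / 7425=0.00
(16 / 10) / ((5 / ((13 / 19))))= 104 / 475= 0.22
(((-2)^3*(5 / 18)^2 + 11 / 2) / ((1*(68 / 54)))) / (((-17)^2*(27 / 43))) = 34013 / 1591812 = 0.02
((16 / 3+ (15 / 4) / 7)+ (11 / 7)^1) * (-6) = -625 / 14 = -44.64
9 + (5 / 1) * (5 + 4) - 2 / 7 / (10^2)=18899 / 350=54.00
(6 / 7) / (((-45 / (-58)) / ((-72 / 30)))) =-464 / 175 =-2.65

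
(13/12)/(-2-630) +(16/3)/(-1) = -13487/2528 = -5.34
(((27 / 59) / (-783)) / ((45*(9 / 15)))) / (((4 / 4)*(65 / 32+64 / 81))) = -0.00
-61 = -61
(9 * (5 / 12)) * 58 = 435 / 2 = 217.50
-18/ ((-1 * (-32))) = -0.56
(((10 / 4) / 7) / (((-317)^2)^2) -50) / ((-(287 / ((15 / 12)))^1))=35343136923475 / 162295684752712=0.22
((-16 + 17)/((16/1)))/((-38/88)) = -11/76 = -0.14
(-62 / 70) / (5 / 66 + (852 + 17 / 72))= -24552 / 23626085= -0.00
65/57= 1.14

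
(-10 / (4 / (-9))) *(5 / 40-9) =-3195 / 16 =-199.69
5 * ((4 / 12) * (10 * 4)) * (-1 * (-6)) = 400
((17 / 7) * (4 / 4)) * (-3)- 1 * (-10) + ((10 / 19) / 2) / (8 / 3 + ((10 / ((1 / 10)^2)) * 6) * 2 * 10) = 129962993 / 47881064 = 2.71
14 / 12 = 7 / 6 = 1.17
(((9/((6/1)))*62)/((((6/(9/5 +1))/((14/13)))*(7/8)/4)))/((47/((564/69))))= 55552/1495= 37.16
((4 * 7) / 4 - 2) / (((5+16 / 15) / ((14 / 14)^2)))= 75 / 91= 0.82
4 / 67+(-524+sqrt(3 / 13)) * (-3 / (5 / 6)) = 631964 / 335 - 18 * sqrt(39) / 65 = 1884.73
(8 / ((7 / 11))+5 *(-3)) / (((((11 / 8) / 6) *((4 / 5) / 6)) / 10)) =-61200 / 77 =-794.81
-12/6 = -2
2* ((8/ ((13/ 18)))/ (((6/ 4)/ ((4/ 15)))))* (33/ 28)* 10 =46.42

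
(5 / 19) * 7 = 35 / 19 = 1.84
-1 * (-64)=64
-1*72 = -72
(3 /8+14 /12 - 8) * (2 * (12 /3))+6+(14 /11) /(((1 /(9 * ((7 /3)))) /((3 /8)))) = -4705 /132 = -35.64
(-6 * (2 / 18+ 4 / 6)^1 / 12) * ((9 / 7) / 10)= -1 / 20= -0.05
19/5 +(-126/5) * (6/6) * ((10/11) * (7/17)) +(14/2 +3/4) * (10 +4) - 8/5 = 189369/1870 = 101.27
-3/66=-1/22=-0.05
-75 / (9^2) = -25 / 27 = -0.93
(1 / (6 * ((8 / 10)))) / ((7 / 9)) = 15 / 56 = 0.27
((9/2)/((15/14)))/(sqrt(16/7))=21 * sqrt(7)/20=2.78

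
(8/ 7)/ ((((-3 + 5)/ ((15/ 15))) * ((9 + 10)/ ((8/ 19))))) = 0.01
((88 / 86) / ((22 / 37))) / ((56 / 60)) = 555 / 301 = 1.84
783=783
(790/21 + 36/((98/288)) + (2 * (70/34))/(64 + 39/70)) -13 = 1473494033/11292981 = 130.48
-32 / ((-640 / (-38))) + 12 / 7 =-13 / 70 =-0.19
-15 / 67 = -0.22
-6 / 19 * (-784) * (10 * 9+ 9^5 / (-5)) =-275649696 / 95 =-2901575.75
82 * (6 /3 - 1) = 82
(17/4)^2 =289/16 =18.06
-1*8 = -8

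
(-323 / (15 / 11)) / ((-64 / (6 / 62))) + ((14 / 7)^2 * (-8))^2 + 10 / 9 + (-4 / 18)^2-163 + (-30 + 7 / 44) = 7359805483 / 8838720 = 832.68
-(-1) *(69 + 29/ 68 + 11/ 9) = 43237/ 612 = 70.65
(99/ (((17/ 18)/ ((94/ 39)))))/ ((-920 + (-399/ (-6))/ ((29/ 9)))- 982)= -0.13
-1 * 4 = -4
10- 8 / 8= 9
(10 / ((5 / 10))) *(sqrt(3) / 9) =20 *sqrt(3) / 9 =3.85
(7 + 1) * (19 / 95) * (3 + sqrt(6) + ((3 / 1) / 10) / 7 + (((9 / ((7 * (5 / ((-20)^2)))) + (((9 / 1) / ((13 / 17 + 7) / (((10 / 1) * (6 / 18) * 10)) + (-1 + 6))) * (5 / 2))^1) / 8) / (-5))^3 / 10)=34627584817762149 / 19318278811811840 + 8 * sqrt(6) / 5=5.71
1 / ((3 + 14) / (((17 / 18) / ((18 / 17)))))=17 / 324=0.05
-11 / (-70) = 11 / 70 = 0.16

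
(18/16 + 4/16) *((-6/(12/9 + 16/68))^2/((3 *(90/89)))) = 848793/128000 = 6.63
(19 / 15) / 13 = 19 / 195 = 0.10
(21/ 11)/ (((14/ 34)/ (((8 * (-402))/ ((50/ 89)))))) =-7298712/ 275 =-26540.77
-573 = -573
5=5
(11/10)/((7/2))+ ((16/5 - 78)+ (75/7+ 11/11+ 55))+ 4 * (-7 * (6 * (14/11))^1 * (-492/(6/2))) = 35058.41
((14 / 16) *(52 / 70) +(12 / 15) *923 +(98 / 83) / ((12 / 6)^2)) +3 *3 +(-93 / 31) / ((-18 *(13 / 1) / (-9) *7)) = 113042533 / 151060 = 748.33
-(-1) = 1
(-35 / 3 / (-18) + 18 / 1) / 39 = 1007 / 2106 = 0.48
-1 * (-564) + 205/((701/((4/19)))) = 564.06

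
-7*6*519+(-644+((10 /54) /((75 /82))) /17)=-154513088 /6885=-22441.99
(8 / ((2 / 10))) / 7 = 40 / 7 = 5.71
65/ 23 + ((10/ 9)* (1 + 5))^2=9785/ 207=47.27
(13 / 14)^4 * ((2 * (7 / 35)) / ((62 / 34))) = 485537 / 2977240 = 0.16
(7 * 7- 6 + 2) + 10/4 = 47.50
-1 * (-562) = 562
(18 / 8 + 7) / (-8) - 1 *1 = -69 / 32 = -2.16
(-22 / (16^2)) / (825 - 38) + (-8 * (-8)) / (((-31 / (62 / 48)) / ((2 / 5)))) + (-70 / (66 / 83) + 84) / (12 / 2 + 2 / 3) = -1.67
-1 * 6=-6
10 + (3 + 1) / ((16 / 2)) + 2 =25 / 2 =12.50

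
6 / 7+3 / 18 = 43 / 42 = 1.02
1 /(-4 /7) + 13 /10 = -9 /20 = -0.45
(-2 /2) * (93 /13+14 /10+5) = -881 /65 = -13.55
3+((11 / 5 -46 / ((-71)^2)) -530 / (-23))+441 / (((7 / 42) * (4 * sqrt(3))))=16367878 / 579715+441 * sqrt(3) / 2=410.15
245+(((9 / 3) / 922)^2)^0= 246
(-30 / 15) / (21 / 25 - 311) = 25 / 3877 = 0.01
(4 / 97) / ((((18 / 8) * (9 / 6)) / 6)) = 64 / 873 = 0.07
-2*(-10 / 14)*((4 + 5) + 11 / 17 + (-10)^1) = -60 / 119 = -0.50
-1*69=-69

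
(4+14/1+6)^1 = 24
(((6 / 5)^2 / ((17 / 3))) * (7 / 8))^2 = 35721 / 722500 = 0.05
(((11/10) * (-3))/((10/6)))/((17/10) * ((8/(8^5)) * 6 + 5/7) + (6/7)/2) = -1419264/1179385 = -1.20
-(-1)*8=8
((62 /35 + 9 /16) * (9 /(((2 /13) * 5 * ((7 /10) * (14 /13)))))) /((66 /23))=15240927 /1207360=12.62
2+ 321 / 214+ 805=1617 / 2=808.50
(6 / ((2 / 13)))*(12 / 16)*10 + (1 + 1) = 589 / 2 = 294.50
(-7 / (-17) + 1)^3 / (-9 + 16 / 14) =-96768 / 270215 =-0.36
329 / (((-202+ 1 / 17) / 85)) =-475405 / 3433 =-138.48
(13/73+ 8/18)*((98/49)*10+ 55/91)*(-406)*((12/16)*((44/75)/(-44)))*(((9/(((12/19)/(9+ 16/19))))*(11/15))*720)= 3659711550/949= 3856387.30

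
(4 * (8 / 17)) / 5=32 / 85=0.38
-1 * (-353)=353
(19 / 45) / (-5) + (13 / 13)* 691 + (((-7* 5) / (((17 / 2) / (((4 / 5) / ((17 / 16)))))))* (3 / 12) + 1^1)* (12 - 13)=44912159 / 65025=690.69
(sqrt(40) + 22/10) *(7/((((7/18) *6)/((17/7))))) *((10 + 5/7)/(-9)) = -850 *sqrt(10)/49-935/49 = -73.94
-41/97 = -0.42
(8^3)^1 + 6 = 518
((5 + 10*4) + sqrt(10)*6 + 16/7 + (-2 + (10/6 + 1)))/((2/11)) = 33*sqrt(10) + 11077/42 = 368.09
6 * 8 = 48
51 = 51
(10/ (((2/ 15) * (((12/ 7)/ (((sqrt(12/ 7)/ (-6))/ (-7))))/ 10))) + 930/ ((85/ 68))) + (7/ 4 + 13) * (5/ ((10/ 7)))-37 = 125 * sqrt(21)/ 42 + 6069/ 8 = 772.26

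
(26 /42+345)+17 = 7615 /21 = 362.62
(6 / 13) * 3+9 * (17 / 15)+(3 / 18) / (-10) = 9023 / 780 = 11.57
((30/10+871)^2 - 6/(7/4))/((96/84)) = 1336777/2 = 668388.50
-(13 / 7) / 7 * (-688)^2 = -125581.06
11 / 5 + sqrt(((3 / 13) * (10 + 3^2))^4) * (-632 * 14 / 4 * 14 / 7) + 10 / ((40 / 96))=-71845741 / 845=-85024.55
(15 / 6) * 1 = 5 / 2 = 2.50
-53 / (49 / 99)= -5247 / 49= -107.08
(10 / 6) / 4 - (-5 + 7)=-19 / 12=-1.58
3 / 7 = 0.43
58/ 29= 2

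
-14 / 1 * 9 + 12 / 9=-374 / 3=-124.67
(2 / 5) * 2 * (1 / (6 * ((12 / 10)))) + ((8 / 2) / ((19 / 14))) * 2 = 6.01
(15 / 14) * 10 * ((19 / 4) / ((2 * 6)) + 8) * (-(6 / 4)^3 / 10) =-54405 / 1792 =-30.36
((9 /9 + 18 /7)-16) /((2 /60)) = -2610 /7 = -372.86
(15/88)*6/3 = 15/44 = 0.34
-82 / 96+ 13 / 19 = -155 / 912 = -0.17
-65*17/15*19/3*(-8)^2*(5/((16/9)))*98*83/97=-683093320/97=-7042199.18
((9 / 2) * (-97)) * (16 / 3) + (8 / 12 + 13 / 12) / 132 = -1229177 / 528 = -2327.99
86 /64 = 43 /32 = 1.34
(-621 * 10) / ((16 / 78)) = -121095 / 4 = -30273.75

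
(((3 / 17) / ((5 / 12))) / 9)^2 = 16 / 7225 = 0.00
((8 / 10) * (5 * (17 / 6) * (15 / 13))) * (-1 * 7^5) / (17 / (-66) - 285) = 188574540 / 244751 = 770.48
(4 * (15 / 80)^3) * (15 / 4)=405 / 4096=0.10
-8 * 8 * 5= -320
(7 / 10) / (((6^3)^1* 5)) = 7 / 10800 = 0.00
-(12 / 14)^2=-36 / 49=-0.73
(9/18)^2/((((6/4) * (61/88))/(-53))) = -2332/183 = -12.74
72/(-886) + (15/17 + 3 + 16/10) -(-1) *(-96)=-3411502/37655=-90.60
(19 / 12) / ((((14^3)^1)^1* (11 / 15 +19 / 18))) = 285 / 883568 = 0.00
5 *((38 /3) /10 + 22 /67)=1603 /201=7.98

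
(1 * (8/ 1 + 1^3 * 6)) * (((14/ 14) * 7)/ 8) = 49/ 4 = 12.25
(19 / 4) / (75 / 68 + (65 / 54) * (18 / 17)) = 969 / 485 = 2.00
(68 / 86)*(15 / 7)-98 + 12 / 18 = -86362 / 903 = -95.64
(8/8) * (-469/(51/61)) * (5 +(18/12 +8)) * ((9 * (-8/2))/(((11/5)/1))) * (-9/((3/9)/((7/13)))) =-1935079.34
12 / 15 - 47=-231 / 5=-46.20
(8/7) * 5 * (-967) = -38680/7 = -5525.71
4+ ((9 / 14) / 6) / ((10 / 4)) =283 / 70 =4.04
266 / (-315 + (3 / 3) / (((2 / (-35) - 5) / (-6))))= -2242 / 2645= -0.85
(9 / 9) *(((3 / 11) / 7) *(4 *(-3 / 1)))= -36 / 77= -0.47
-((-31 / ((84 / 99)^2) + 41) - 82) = 65903 / 784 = 84.06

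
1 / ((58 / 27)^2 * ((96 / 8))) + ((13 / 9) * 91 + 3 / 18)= 15940819 / 121104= 131.63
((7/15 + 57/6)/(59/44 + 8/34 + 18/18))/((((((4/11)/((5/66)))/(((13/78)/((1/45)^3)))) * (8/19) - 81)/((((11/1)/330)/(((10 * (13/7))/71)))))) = -1827645435/300271872938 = -0.01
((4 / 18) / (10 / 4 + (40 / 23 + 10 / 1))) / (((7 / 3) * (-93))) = -92 / 1279215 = -0.00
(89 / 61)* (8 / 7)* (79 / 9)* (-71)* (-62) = 247603696 / 3843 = 64429.79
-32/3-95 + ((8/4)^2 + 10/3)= -295/3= -98.33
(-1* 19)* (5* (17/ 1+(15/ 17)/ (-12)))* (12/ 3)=-109345/ 17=-6432.06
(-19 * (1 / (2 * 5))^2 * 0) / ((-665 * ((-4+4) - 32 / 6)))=0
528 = 528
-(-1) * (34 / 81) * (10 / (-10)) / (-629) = 2 / 2997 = 0.00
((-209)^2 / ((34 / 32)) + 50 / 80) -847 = 5476061 / 136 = 40265.15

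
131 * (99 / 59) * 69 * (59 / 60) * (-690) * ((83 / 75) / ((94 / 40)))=-1138859766 / 235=-4846211.77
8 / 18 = 4 / 9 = 0.44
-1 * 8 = -8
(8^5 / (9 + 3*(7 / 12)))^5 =38685626227668133590597632 / 147008443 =263152411101096646.47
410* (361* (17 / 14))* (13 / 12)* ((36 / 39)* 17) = 21387445 / 7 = 3055349.29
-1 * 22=-22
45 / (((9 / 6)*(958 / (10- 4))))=90 / 479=0.19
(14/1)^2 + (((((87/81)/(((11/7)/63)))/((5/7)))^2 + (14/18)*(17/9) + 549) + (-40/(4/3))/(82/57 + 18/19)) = 72780947533/16661700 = 4368.16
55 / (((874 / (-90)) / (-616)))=1524600 / 437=3488.79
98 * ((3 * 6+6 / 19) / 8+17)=35917 / 19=1890.37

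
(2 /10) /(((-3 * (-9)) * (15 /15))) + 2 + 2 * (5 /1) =1621 /135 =12.01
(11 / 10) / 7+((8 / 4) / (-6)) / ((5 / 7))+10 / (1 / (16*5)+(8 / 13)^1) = 428311 / 27426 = 15.62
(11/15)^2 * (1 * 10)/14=121/315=0.38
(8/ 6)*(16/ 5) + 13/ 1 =259/ 15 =17.27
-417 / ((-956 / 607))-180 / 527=264.43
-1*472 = -472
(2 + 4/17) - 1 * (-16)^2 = -4314/17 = -253.76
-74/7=-10.57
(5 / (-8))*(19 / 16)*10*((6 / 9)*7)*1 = -3325 / 96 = -34.64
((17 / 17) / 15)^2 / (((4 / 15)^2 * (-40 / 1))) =-1 / 640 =-0.00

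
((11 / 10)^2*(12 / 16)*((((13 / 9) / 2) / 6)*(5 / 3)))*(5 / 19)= 1573 / 32832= 0.05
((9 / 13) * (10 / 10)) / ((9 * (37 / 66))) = 66 / 481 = 0.14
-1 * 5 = -5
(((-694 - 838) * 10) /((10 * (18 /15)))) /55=-766 /33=-23.21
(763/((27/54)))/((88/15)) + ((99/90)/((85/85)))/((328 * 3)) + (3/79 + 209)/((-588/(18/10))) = 108719190787/418997040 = 259.47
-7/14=-1/2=-0.50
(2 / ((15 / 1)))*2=4 / 15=0.27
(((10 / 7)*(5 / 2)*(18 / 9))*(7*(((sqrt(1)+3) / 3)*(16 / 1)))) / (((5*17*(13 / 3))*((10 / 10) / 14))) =8960 / 221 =40.54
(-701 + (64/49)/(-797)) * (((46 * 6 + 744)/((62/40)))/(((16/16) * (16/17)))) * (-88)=52217396305800/1210643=43131952.45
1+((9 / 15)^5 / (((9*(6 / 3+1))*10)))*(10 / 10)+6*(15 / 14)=1625063 / 218750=7.43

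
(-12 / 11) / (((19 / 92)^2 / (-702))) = 71300736 / 3971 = 17955.36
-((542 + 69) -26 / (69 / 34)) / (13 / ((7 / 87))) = -22225 / 6003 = -3.70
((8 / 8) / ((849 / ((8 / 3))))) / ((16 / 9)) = 1 / 566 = 0.00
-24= -24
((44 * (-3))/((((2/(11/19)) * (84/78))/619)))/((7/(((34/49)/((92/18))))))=-446922333/1049237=-425.95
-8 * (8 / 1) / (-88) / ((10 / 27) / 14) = 1512 / 55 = 27.49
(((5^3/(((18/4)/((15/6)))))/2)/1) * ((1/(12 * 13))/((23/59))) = 0.57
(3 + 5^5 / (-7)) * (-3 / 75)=17.74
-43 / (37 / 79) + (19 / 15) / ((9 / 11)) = -90.26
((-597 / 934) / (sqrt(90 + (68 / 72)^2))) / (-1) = 5373* sqrt(601) / 1964669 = 0.07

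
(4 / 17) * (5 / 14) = 10 / 119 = 0.08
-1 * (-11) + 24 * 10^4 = 240011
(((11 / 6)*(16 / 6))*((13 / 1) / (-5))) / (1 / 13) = -165.24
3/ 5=0.60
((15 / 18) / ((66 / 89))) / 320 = 89 / 25344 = 0.00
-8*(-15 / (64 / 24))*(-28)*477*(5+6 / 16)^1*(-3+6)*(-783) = 15176806785 / 2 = 7588403392.50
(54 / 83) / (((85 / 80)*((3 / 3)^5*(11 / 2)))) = 1728 / 15521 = 0.11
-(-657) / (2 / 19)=12483 / 2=6241.50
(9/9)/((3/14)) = 14/3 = 4.67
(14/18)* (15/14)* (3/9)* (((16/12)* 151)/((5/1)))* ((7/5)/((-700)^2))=151/4725000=0.00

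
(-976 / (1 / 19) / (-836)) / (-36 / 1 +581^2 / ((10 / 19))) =2440 / 70546289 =0.00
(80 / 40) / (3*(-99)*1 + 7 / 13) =-13 / 1927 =-0.01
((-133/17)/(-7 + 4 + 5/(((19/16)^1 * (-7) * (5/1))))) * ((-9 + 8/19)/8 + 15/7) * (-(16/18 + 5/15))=-98021/29880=-3.28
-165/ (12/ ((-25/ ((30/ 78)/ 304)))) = 271700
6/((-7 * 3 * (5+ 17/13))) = -13/287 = -0.05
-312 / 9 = -34.67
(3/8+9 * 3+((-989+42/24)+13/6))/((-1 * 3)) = 22985/72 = 319.24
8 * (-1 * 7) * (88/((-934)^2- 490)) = -2464/435933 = -0.01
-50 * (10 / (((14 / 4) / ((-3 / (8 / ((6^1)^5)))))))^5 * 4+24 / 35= 674664061647745843200057624 / 84035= 8028369865505394695068.22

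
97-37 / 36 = 3455 / 36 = 95.97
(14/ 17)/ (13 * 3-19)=7/ 170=0.04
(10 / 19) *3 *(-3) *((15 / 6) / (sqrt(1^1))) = -11.84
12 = 12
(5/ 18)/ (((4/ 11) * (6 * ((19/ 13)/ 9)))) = 715/ 912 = 0.78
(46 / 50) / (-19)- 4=-1923 / 475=-4.05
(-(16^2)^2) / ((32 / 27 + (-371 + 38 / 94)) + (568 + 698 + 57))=-83165184 / 1210105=-68.73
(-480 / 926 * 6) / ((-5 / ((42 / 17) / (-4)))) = -3024 / 7871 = -0.38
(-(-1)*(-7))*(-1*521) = 3647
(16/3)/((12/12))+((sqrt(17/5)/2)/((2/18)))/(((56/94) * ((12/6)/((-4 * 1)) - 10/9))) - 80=-224/3 - 3807 * sqrt(85)/4060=-83.31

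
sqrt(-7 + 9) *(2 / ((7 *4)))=sqrt(2) / 14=0.10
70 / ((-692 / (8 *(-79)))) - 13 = 8811 / 173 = 50.93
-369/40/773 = -369/30920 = -0.01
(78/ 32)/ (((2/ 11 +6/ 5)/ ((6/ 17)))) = 6435/ 10336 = 0.62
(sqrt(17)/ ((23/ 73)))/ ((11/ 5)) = 365 * sqrt(17)/ 253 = 5.95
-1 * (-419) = 419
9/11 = 0.82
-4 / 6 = -2 / 3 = -0.67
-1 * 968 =-968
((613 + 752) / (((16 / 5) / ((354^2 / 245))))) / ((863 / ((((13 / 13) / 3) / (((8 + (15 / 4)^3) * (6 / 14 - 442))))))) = -2506320 / 797592367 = -0.00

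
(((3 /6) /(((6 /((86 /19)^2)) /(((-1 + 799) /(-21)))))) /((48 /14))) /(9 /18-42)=12943 /28386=0.46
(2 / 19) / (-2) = -1 / 19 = -0.05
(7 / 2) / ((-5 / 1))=-7 / 10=-0.70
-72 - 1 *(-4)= -68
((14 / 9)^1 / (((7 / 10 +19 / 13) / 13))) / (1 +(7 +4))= 5915 / 7587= 0.78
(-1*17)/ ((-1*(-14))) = -17/ 14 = -1.21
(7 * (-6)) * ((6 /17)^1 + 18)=-13104 /17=-770.82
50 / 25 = 2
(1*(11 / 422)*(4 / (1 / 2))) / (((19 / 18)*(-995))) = -792 / 3988955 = -0.00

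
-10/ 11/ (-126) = 5/ 693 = 0.01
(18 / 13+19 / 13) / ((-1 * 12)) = -37 / 156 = -0.24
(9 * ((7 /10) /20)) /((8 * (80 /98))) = 3087 /64000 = 0.05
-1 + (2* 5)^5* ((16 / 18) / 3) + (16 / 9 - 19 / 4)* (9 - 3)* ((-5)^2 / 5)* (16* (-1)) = 838493 / 27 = 31055.30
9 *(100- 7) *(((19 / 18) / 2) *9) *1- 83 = 15571 / 4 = 3892.75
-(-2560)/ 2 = 1280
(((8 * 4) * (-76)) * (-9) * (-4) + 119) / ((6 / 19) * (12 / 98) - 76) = 81400123 / 70720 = 1151.02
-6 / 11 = -0.55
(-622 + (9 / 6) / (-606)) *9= -5598.02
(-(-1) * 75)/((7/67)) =5025/7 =717.86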